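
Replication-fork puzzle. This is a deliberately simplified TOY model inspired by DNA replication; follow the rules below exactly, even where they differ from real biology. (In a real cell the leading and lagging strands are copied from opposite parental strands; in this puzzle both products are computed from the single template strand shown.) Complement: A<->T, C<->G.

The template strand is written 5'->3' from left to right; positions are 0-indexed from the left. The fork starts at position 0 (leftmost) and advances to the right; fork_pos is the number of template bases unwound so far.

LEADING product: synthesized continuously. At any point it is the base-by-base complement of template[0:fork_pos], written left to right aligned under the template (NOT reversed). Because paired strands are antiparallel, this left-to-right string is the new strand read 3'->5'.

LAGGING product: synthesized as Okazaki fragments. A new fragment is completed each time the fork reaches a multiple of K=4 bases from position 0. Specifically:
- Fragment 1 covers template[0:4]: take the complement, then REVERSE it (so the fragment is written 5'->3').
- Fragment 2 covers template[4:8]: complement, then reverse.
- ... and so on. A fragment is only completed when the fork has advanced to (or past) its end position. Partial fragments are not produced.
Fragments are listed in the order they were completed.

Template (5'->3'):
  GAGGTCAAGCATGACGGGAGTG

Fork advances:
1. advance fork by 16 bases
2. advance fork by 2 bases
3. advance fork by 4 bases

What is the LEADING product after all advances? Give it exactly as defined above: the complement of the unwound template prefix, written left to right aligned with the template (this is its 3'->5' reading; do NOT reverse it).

Step 1: advance 16 -> fork_pos = 0 + 16 = 16.
Step 2: advance 2 -> fork_pos = 16 + 2 = 18.
Step 3: advance 4 -> fork_pos = 18 + 4 = 22.
Unwound prefix: template[0:22] = GAGGTCAAGCATGACGGGAGTG
Complement it base by base (A<->T, C<->G), keeping left-to-right order:
  [0:5] GAGGT -> CTCCA
  [5:10] CAAGC -> GTTCG
  [10:15] ATGAC -> TACTG
  [15:20] GGGAG -> CCCTC
  [20:22] TG -> AC
Concatenate: CTCCAGTTCGTACTGCCCTCAC (length 22; written aligned with the template, i.e. 3'->5').

Answer: CTCCAGTTCGTACTGCCCTCAC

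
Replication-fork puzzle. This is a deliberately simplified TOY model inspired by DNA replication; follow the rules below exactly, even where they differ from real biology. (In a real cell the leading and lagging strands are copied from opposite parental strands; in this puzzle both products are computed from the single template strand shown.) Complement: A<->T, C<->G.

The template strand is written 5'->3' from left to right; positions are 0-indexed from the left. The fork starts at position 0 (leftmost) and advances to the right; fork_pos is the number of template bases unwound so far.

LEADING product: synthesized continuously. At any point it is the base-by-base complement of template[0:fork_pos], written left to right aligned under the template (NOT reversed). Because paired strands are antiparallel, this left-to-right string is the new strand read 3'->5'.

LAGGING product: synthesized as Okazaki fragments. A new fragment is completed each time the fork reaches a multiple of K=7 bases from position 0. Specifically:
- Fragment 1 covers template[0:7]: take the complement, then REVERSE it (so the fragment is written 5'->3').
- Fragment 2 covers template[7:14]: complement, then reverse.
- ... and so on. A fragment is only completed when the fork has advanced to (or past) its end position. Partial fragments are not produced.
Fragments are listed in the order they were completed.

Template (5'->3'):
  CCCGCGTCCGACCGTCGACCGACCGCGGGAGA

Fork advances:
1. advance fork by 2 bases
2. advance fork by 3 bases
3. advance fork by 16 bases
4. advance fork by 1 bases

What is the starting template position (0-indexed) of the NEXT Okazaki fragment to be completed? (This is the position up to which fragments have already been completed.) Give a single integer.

Step 1: advance 2 -> fork_pos = 0 + 2 = 2. Next multiple of 7 is 7 (not reached); still 0 fragment(s).
Step 2: advance 3 -> fork_pos = 2 + 3 = 5. Next multiple of 7 is 7 (not reached); still 0 fragment(s).
Step 3: advance 16 -> fork_pos = 5 + 16 = 21. Reached multiple(s) of 7: 7, 14, 21 -> fragments 1-3 completed (3 total).
Step 4: advance 1 -> fork_pos = 21 + 1 = 22. Next multiple of 7 is 28 (not reached); still 3 fragment(s).
3 fragment(s) completed, covering template[0:21] (3 x 7 = 21). The next fragment, fragment 4, covers template[21:28], so it starts at position 21.

Answer: 21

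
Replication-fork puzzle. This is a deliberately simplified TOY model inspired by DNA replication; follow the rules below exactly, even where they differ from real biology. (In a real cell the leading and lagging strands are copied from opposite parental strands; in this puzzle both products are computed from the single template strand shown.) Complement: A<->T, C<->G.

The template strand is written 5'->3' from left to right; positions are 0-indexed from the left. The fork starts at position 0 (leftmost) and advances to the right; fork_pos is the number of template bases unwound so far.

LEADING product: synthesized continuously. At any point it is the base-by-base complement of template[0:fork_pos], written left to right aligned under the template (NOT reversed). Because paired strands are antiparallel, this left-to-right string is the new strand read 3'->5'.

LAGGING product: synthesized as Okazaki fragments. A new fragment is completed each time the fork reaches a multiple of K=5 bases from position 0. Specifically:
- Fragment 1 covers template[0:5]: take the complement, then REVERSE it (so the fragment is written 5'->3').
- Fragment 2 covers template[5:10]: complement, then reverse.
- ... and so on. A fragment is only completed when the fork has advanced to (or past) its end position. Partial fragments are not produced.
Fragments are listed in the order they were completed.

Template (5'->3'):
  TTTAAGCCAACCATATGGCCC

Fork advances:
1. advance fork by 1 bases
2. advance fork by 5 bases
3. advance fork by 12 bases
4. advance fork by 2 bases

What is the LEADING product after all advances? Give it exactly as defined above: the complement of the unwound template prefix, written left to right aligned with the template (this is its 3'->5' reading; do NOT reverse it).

Step 1: advance 1 -> fork_pos = 0 + 1 = 1.
Step 2: advance 5 -> fork_pos = 1 + 5 = 6.
Step 3: advance 12 -> fork_pos = 6 + 12 = 18.
Step 4: advance 2 -> fork_pos = 18 + 2 = 20.
Unwound prefix: template[0:20] = TTTAAGCCAACCATATGGCC
Complement it base by base (A<->T, C<->G), keeping left-to-right order:
  [0:5] TTTAA -> AAATT
  [5:10] GCCAA -> CGGTT
  [10:15] CCATA -> GGTAT
  [15:20] TGGCC -> ACCGG
Concatenate: AAATTCGGTTGGTATACCGG (length 20; written aligned with the template, i.e. 3'->5').

Answer: AAATTCGGTTGGTATACCGG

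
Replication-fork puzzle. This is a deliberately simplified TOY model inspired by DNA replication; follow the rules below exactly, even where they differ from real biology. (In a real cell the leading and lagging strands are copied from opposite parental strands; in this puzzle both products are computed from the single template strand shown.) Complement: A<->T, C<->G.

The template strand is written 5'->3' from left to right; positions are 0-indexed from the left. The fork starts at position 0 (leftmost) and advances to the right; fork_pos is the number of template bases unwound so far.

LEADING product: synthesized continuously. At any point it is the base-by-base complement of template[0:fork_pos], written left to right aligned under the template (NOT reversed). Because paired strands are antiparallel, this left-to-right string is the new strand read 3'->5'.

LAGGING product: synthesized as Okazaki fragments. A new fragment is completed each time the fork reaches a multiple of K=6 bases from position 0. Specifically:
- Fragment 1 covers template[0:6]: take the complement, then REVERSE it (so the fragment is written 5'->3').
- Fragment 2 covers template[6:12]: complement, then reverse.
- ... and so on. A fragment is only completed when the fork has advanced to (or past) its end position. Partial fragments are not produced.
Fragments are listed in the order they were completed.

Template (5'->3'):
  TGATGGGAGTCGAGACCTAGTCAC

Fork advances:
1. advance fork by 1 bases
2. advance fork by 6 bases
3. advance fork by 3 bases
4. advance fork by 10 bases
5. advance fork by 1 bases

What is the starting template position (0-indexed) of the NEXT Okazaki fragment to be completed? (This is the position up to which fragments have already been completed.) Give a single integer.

Answer: 18

Derivation:
Step 1: advance 1 -> fork_pos = 0 + 1 = 1. Next multiple of 6 is 6 (not reached); still 0 fragment(s).
Step 2: advance 6 -> fork_pos = 1 + 6 = 7. Reached multiple(s) of 6: 6 -> fragment 1 completed (1 total).
Step 3: advance 3 -> fork_pos = 7 + 3 = 10. Next multiple of 6 is 12 (not reached); still 1 fragment(s).
Step 4: advance 10 -> fork_pos = 10 + 10 = 20. Reached multiple(s) of 6: 12, 18 -> fragments 2-3 completed (3 total).
Step 5: advance 1 -> fork_pos = 20 + 1 = 21. Next multiple of 6 is 24 (not reached); still 3 fragment(s).
3 fragment(s) completed, covering template[0:18] (3 x 6 = 18). The next fragment, fragment 4, covers template[18:24], so it starts at position 18.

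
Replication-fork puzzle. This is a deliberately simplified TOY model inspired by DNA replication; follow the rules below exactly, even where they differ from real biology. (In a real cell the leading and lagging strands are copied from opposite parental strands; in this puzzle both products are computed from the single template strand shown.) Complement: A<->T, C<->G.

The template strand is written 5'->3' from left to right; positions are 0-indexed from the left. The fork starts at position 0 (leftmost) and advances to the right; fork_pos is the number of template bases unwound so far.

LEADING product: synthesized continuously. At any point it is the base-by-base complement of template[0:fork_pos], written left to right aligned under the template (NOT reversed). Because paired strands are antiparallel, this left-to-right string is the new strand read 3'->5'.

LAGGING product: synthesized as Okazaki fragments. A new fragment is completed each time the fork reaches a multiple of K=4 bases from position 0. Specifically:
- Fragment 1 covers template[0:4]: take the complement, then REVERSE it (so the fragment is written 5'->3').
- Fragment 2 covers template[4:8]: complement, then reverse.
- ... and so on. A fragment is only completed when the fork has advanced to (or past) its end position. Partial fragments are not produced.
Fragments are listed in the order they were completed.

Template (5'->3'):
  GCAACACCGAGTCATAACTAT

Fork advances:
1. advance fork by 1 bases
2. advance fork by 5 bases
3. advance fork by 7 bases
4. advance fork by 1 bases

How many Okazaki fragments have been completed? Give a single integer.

Answer: 3

Derivation:
Step 1: advance 1 -> fork_pos = 0 + 1 = 1. Next multiple of 4 is 4 (not reached); still 0 fragment(s).
Step 2: advance 5 -> fork_pos = 1 + 5 = 6. Reached multiple(s) of 4: 4 -> fragment 1 completed (1 total).
Step 3: advance 7 -> fork_pos = 6 + 7 = 13. Reached multiple(s) of 4: 8, 12 -> fragments 2-3 completed (3 total).
Step 4: advance 1 -> fork_pos = 13 + 1 = 14. Next multiple of 4 is 16 (not reached); still 3 fragment(s).
Check: final fork_pos = 14; the multiples of 4 that are <= 14 are 4..12 -> 14 // 4 = 3 completed fragment(s).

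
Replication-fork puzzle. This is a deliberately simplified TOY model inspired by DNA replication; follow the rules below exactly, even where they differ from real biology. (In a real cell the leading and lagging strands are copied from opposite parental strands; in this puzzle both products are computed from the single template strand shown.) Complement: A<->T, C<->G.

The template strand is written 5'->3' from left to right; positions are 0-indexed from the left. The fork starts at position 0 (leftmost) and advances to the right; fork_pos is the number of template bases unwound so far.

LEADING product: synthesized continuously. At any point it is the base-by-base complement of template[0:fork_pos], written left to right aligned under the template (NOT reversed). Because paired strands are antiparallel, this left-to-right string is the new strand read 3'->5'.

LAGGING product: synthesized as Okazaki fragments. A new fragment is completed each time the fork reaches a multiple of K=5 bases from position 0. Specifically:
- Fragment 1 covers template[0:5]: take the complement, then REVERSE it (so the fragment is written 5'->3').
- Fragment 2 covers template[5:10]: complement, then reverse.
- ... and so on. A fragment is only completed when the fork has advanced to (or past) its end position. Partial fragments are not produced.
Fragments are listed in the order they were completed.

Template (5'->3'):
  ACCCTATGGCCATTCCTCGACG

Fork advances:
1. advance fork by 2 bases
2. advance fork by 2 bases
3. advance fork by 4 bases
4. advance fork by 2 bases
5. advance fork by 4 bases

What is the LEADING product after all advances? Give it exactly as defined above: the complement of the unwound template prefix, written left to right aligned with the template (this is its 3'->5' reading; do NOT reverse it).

Step 1: advance 2 -> fork_pos = 0 + 2 = 2.
Step 2: advance 2 -> fork_pos = 2 + 2 = 4.
Step 3: advance 4 -> fork_pos = 4 + 4 = 8.
Step 4: advance 2 -> fork_pos = 8 + 2 = 10.
Step 5: advance 4 -> fork_pos = 10 + 4 = 14.
Unwound prefix: template[0:14] = ACCCTATGGCCATT
Complement it base by base (A<->T, C<->G), keeping left-to-right order:
  [0:5] ACCCT -> TGGGA
  [5:10] ATGGC -> TACCG
  [10:14] CATT -> GTAA
Concatenate: TGGGATACCGGTAA (length 14; written aligned with the template, i.e. 3'->5').

Answer: TGGGATACCGGTAA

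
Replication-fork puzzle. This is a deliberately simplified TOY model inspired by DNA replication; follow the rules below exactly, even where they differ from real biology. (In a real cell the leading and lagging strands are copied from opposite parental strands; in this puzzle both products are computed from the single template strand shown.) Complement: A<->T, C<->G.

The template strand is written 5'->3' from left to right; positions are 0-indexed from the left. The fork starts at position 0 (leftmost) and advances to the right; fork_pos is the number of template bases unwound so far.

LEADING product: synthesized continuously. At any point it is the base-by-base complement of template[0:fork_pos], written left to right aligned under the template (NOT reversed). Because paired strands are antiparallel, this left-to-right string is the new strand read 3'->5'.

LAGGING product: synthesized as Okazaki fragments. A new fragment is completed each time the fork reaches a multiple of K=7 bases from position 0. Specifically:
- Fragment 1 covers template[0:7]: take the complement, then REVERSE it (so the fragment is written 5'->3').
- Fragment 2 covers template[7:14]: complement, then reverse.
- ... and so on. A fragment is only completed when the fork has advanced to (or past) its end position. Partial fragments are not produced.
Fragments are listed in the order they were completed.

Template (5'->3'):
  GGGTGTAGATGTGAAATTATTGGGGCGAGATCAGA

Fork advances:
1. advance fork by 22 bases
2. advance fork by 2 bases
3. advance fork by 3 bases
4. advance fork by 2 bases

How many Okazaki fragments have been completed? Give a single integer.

Answer: 4

Derivation:
Step 1: advance 22 -> fork_pos = 0 + 22 = 22. Reached multiple(s) of 7: 7, 14, 21 -> fragments 1-3 completed (3 total).
Step 2: advance 2 -> fork_pos = 22 + 2 = 24. Next multiple of 7 is 28 (not reached); still 3 fragment(s).
Step 3: advance 3 -> fork_pos = 24 + 3 = 27. Next multiple of 7 is 28 (not reached); still 3 fragment(s).
Step 4: advance 2 -> fork_pos = 27 + 2 = 29. Reached multiple(s) of 7: 28 -> fragment 4 completed (4 total).
Check: final fork_pos = 29; the multiples of 7 that are <= 29 are 7..28 -> 29 // 7 = 4 completed fragment(s).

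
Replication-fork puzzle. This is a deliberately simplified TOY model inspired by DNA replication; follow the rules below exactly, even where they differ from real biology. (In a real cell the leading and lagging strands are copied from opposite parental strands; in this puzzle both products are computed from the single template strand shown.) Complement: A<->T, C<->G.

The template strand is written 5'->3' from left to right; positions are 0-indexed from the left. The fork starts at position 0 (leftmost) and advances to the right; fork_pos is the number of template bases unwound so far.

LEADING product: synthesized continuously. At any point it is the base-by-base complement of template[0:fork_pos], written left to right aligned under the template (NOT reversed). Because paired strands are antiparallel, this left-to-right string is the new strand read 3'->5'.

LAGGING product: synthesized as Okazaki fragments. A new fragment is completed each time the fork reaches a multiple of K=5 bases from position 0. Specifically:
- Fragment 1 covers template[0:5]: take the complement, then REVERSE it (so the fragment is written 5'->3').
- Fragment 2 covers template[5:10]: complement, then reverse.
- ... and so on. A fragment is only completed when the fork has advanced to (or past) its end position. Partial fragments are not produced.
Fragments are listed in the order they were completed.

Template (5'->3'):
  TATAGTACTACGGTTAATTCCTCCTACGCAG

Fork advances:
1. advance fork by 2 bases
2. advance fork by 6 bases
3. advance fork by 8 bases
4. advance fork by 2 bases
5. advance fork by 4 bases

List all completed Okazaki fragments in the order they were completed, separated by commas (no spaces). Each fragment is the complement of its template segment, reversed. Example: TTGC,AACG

Step 1: advance 2 -> fork_pos = 0 + 2 = 2. Next multiple of 5 is 5 (not reached); still 0 fragment(s).
Step 2: advance 6 -> fork_pos = 2 + 6 = 8. Reached multiple(s) of 5: 5 -> fragment 1 completed (1 total).
Step 3: advance 8 -> fork_pos = 8 + 8 = 16. Reached multiple(s) of 5: 10, 15 -> fragments 2-3 completed (3 total).
Step 4: advance 2 -> fork_pos = 16 + 2 = 18. Next multiple of 5 is 20 (not reached); still 3 fragment(s).
Step 5: advance 4 -> fork_pos = 18 + 4 = 22. Reached multiple(s) of 5: 20 -> fragment 4 completed (4 total).
Final fork_pos = 22, so 4 fragment(s) are complete. Build each: template segment -> complement -> reverse.
Fragment 1: template[0:5] = TATAG -> complement ATATC -> reversed CTATA
Fragment 2: template[5:10] = TACTA -> complement ATGAT -> reversed TAGTA
Fragment 3: template[10:15] = CGGTT -> complement GCCAA -> reversed AACCG
Fragment 4: template[15:20] = AATTC -> complement TTAAG -> reversed GAATT

Answer: CTATA,TAGTA,AACCG,GAATT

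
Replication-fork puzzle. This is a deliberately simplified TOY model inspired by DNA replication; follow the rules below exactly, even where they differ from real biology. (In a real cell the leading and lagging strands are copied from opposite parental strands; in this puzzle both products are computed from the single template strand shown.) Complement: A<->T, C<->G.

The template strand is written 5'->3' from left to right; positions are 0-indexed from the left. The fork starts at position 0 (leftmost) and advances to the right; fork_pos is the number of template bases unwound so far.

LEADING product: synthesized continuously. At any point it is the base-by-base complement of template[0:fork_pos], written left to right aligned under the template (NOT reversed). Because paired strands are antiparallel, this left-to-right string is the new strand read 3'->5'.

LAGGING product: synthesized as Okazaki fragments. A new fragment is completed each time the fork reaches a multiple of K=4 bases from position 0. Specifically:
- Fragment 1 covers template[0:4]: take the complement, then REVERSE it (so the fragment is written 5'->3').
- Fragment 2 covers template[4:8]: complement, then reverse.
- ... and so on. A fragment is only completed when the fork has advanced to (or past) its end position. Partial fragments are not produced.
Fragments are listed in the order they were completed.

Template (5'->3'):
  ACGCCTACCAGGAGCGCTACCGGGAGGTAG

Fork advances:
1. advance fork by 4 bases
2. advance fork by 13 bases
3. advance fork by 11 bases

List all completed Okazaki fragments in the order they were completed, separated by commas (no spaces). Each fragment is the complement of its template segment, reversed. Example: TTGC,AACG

Step 1: advance 4 -> fork_pos = 0 + 4 = 4. Reached multiple(s) of 4: 4 -> fragment 1 completed (1 total).
Step 2: advance 13 -> fork_pos = 4 + 13 = 17. Reached multiple(s) of 4: 8, 12, 16 -> fragments 2-4 completed (4 total).
Step 3: advance 11 -> fork_pos = 17 + 11 = 28. Reached multiple(s) of 4: 20, 24, 28 -> fragments 5-7 completed (7 total).
Final fork_pos = 28, so 7 fragment(s) are complete. Build each: template segment -> complement -> reverse.
Fragment 1: template[0:4] = ACGC -> complement TGCG -> reversed GCGT
Fragment 2: template[4:8] = CTAC -> complement GATG -> reversed GTAG
Fragment 3: template[8:12] = CAGG -> complement GTCC -> reversed CCTG
Fragment 4: template[12:16] = AGCG -> complement TCGC -> reversed CGCT
Fragment 5: template[16:20] = CTAC -> complement GATG -> reversed GTAG
Fragment 6: template[20:24] = CGGG -> complement GCCC -> reversed CCCG
Fragment 7: template[24:28] = AGGT -> complement TCCA -> reversed ACCT

Answer: GCGT,GTAG,CCTG,CGCT,GTAG,CCCG,ACCT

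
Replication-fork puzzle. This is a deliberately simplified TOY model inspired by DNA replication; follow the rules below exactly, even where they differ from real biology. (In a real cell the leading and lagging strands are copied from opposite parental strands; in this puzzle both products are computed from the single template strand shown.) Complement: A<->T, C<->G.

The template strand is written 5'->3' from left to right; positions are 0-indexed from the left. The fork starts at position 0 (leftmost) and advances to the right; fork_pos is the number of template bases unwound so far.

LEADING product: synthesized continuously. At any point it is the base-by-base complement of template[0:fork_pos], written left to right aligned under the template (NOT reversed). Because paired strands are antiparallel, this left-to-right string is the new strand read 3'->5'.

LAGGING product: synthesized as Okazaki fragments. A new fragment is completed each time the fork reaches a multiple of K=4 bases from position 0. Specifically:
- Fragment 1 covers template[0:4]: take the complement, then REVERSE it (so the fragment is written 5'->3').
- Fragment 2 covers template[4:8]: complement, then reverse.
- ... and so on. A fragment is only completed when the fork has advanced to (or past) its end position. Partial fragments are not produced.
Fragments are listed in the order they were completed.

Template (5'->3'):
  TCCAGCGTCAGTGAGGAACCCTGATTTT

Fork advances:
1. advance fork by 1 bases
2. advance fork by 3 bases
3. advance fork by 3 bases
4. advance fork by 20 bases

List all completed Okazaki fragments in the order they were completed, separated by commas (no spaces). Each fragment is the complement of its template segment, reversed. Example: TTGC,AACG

Step 1: advance 1 -> fork_pos = 0 + 1 = 1. Next multiple of 4 is 4 (not reached); still 0 fragment(s).
Step 2: advance 3 -> fork_pos = 1 + 3 = 4. Reached multiple(s) of 4: 4 -> fragment 1 completed (1 total).
Step 3: advance 3 -> fork_pos = 4 + 3 = 7. Next multiple of 4 is 8 (not reached); still 1 fragment(s).
Step 4: advance 20 -> fork_pos = 7 + 20 = 27. Reached multiple(s) of 4: 8, 12, 16, 20, 24 -> fragments 2-6 completed (6 total).
Final fork_pos = 27, so 6 fragment(s) are complete. Build each: template segment -> complement -> reverse.
Fragment 1: template[0:4] = TCCA -> complement AGGT -> reversed TGGA
Fragment 2: template[4:8] = GCGT -> complement CGCA -> reversed ACGC
Fragment 3: template[8:12] = CAGT -> complement GTCA -> reversed ACTG
Fragment 4: template[12:16] = GAGG -> complement CTCC -> reversed CCTC
Fragment 5: template[16:20] = AACC -> complement TTGG -> reversed GGTT
Fragment 6: template[20:24] = CTGA -> complement GACT -> reversed TCAG

Answer: TGGA,ACGC,ACTG,CCTC,GGTT,TCAG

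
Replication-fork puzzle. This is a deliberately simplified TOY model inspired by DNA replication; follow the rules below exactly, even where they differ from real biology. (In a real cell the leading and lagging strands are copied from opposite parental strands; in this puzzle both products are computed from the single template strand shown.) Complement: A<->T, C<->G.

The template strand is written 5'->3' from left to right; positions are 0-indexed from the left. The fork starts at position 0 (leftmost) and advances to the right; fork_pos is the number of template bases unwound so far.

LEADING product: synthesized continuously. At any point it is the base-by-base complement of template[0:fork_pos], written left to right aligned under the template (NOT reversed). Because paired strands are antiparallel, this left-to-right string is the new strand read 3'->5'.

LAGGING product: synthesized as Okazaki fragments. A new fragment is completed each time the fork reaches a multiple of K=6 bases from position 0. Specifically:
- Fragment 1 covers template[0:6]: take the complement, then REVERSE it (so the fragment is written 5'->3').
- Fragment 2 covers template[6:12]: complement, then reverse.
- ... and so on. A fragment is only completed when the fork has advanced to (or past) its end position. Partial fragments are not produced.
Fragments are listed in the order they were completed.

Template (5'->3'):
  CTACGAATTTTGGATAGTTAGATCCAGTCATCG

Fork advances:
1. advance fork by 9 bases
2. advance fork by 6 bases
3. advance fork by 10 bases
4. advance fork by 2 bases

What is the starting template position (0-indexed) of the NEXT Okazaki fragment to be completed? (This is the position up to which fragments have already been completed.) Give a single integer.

Answer: 24

Derivation:
Step 1: advance 9 -> fork_pos = 0 + 9 = 9. Reached multiple(s) of 6: 6 -> fragment 1 completed (1 total).
Step 2: advance 6 -> fork_pos = 9 + 6 = 15. Reached multiple(s) of 6: 12 -> fragment 2 completed (2 total).
Step 3: advance 10 -> fork_pos = 15 + 10 = 25. Reached multiple(s) of 6: 18, 24 -> fragments 3-4 completed (4 total).
Step 4: advance 2 -> fork_pos = 25 + 2 = 27. Next multiple of 6 is 30 (not reached); still 4 fragment(s).
4 fragment(s) completed, covering template[0:24] (4 x 6 = 24). The next fragment, fragment 5, covers template[24:30], so it starts at position 24.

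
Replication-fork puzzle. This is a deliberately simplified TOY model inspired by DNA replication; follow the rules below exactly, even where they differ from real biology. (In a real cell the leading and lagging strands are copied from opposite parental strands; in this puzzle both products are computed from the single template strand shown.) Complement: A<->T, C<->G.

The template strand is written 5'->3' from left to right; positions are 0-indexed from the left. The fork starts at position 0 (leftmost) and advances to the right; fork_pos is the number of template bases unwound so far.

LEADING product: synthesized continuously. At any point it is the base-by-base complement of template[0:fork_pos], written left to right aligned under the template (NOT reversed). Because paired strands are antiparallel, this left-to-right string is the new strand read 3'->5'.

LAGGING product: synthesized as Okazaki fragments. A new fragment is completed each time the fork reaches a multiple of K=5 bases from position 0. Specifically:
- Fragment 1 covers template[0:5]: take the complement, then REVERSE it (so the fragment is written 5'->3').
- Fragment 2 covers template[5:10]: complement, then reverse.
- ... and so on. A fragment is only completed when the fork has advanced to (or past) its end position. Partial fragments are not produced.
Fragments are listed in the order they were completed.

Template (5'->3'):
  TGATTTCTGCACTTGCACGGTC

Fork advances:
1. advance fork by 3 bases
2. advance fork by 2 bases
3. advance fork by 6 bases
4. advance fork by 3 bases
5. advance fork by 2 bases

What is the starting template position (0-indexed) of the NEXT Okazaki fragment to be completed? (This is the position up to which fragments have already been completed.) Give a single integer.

Step 1: advance 3 -> fork_pos = 0 + 3 = 3. Next multiple of 5 is 5 (not reached); still 0 fragment(s).
Step 2: advance 2 -> fork_pos = 3 + 2 = 5. Reached multiple(s) of 5: 5 -> fragment 1 completed (1 total).
Step 3: advance 6 -> fork_pos = 5 + 6 = 11. Reached multiple(s) of 5: 10 -> fragment 2 completed (2 total).
Step 4: advance 3 -> fork_pos = 11 + 3 = 14. Next multiple of 5 is 15 (not reached); still 2 fragment(s).
Step 5: advance 2 -> fork_pos = 14 + 2 = 16. Reached multiple(s) of 5: 15 -> fragment 3 completed (3 total).
3 fragment(s) completed, covering template[0:15] (3 x 5 = 15). The next fragment, fragment 4, covers template[15:20], so it starts at position 15.

Answer: 15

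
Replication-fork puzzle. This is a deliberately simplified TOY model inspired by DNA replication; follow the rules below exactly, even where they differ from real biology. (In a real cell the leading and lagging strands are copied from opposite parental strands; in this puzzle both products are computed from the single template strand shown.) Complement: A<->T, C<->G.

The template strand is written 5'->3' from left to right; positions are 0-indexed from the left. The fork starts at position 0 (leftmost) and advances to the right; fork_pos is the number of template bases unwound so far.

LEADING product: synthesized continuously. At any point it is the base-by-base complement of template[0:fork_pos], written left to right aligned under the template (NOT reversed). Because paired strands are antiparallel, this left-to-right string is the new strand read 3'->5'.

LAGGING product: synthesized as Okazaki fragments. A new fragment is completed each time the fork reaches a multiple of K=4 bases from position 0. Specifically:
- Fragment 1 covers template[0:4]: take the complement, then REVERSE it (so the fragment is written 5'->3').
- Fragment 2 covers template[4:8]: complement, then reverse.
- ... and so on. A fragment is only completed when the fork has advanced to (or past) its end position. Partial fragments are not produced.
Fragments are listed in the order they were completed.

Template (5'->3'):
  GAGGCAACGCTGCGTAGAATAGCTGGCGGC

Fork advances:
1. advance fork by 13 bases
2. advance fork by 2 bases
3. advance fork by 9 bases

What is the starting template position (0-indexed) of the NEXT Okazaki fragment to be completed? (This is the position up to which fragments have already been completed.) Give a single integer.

Step 1: advance 13 -> fork_pos = 0 + 13 = 13. Reached multiple(s) of 4: 4, 8, 12 -> fragments 1-3 completed (3 total).
Step 2: advance 2 -> fork_pos = 13 + 2 = 15. Next multiple of 4 is 16 (not reached); still 3 fragment(s).
Step 3: advance 9 -> fork_pos = 15 + 9 = 24. Reached multiple(s) of 4: 16, 20, 24 -> fragments 4-6 completed (6 total).
6 fragment(s) completed, covering template[0:24] (6 x 4 = 24). The next fragment, fragment 7, covers template[24:28], so it starts at position 24.

Answer: 24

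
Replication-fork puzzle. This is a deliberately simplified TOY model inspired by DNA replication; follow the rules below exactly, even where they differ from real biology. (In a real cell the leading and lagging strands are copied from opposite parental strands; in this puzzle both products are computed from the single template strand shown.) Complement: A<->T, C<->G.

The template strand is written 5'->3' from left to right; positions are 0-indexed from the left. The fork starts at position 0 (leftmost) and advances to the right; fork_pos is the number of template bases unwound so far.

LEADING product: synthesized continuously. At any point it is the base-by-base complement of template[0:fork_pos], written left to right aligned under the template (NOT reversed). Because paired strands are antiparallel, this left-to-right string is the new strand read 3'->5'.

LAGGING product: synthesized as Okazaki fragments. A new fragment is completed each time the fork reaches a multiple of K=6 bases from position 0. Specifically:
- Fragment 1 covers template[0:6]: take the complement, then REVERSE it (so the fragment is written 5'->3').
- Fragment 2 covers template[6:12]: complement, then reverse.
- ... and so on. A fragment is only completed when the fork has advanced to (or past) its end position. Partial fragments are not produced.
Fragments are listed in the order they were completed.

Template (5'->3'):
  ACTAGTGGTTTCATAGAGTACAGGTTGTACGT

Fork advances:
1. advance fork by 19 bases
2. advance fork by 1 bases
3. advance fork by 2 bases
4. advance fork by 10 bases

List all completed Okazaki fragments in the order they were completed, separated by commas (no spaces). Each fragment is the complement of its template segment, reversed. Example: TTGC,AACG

Answer: ACTAGT,GAAACC,CTCTAT,CCTGTA,GTACAA

Derivation:
Step 1: advance 19 -> fork_pos = 0 + 19 = 19. Reached multiple(s) of 6: 6, 12, 18 -> fragments 1-3 completed (3 total).
Step 2: advance 1 -> fork_pos = 19 + 1 = 20. Next multiple of 6 is 24 (not reached); still 3 fragment(s).
Step 3: advance 2 -> fork_pos = 20 + 2 = 22. Next multiple of 6 is 24 (not reached); still 3 fragment(s).
Step 4: advance 10 -> fork_pos = 22 + 10 = 32. Reached multiple(s) of 6: 24, 30 -> fragments 4-5 completed (5 total).
Final fork_pos = 32, so 5 fragment(s) are complete. Build each: template segment -> complement -> reverse.
Fragment 1: template[0:6] = ACTAGT -> complement TGATCA -> reversed ACTAGT
Fragment 2: template[6:12] = GGTTTC -> complement CCAAAG -> reversed GAAACC
Fragment 3: template[12:18] = ATAGAG -> complement TATCTC -> reversed CTCTAT
Fragment 4: template[18:24] = TACAGG -> complement ATGTCC -> reversed CCTGTA
Fragment 5: template[24:30] = TTGTAC -> complement AACATG -> reversed GTACAA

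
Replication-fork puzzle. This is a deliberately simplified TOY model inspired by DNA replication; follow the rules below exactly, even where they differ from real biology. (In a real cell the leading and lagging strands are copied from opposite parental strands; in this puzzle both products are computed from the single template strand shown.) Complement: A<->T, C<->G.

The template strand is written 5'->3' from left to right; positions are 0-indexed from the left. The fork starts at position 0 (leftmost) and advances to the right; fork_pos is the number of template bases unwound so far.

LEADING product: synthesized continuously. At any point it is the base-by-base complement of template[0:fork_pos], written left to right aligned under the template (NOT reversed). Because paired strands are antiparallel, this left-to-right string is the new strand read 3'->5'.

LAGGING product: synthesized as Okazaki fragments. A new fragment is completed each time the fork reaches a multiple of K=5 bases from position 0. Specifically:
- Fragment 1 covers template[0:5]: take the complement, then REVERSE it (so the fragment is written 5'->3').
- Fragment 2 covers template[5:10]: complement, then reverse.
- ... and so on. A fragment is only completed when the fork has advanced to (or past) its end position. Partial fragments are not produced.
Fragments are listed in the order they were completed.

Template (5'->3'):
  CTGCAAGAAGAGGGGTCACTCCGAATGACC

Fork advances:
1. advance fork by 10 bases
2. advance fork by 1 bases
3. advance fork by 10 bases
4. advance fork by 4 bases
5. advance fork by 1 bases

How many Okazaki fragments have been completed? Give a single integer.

Step 1: advance 10 -> fork_pos = 0 + 10 = 10. Reached multiple(s) of 5: 5, 10 -> fragments 1-2 completed (2 total).
Step 2: advance 1 -> fork_pos = 10 + 1 = 11. Next multiple of 5 is 15 (not reached); still 2 fragment(s).
Step 3: advance 10 -> fork_pos = 11 + 10 = 21. Reached multiple(s) of 5: 15, 20 -> fragments 3-4 completed (4 total).
Step 4: advance 4 -> fork_pos = 21 + 4 = 25. Reached multiple(s) of 5: 25 -> fragment 5 completed (5 total).
Step 5: advance 1 -> fork_pos = 25 + 1 = 26. Next multiple of 5 is 30 (not reached); still 5 fragment(s).
Check: final fork_pos = 26; the multiples of 5 that are <= 26 are 5..25 -> 26 // 5 = 5 completed fragment(s).

Answer: 5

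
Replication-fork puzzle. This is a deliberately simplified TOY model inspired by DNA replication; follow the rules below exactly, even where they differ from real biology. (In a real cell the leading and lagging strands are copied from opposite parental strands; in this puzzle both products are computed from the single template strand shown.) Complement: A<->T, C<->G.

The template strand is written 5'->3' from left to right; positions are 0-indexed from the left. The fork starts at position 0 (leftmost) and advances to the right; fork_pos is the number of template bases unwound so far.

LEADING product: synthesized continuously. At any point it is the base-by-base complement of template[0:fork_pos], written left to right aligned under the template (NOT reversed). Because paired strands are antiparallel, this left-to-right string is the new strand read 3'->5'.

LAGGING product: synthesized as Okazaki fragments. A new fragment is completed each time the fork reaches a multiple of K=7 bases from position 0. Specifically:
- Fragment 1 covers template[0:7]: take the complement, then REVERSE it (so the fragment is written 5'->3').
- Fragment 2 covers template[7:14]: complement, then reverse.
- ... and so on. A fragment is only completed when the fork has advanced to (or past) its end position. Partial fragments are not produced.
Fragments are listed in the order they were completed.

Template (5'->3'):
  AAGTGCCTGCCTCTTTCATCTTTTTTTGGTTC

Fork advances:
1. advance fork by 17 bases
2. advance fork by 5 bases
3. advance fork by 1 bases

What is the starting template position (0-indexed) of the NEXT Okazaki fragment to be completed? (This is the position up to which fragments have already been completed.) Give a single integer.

Step 1: advance 17 -> fork_pos = 0 + 17 = 17. Reached multiple(s) of 7: 7, 14 -> fragments 1-2 completed (2 total).
Step 2: advance 5 -> fork_pos = 17 + 5 = 22. Reached multiple(s) of 7: 21 -> fragment 3 completed (3 total).
Step 3: advance 1 -> fork_pos = 22 + 1 = 23. Next multiple of 7 is 28 (not reached); still 3 fragment(s).
3 fragment(s) completed, covering template[0:21] (3 x 7 = 21). The next fragment, fragment 4, covers template[21:28], so it starts at position 21.

Answer: 21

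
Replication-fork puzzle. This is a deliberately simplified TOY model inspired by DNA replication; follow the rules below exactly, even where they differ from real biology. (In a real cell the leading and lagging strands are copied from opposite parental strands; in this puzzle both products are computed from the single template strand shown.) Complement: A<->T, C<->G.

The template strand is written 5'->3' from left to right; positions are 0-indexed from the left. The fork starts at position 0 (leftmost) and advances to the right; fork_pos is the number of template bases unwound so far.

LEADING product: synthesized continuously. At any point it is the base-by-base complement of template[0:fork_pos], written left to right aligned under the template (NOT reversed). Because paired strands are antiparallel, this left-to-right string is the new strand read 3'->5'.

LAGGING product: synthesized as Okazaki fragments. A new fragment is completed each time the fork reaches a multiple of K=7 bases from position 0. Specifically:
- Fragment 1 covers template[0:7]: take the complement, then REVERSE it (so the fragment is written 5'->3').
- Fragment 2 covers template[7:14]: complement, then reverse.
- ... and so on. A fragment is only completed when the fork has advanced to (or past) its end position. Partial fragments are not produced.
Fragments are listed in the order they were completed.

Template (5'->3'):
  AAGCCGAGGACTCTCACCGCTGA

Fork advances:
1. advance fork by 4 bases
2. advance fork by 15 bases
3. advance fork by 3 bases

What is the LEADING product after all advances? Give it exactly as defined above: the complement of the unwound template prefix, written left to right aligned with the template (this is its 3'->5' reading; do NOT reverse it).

Step 1: advance 4 -> fork_pos = 0 + 4 = 4.
Step 2: advance 15 -> fork_pos = 4 + 15 = 19.
Step 3: advance 3 -> fork_pos = 19 + 3 = 22.
Unwound prefix: template[0:22] = AAGCCGAGGACTCTCACCGCTG
Complement it base by base (A<->T, C<->G), keeping left-to-right order:
  [0:5] AAGCC -> TTCGG
  [5:10] GAGGA -> CTCCT
  [10:15] CTCTC -> GAGAG
  [15:20] ACCGC -> TGGCG
  [20:22] TG -> AC
Concatenate: TTCGGCTCCTGAGAGTGGCGAC (length 22; written aligned with the template, i.e. 3'->5').

Answer: TTCGGCTCCTGAGAGTGGCGAC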